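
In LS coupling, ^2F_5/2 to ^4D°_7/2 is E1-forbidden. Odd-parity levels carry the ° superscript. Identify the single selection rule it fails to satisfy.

Initial level: S=1/2, L=3, J=5/2, parity even. Final level: S=3/2, L=2, J=7/2, parity odd.
Parity must change: even → odd — ok.
ΔS = 0: S: 1/2 → 3/2 — fails.
ΔL = 0, ±1 (not L=0↔0): L: 3 → 2, ΔL = -1 — ok.
ΔJ = 0, ±1 (not J=0↔0): J: 5/2 → 7/2, ΔJ = +1 — ok.

the ΔS = 0 rule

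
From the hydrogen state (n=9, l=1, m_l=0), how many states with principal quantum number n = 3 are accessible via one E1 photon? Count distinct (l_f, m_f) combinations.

4

E1 requires Δl = ±1, so l_f ∈ {0, 2}; with 0 ≤ l_f ≤ n_f−1 = 2, the allowed l_f values are {0, 2}.
For l_f = 0: m_f ∈ {m_i−1, m_i, m_i+1} ∩ [−0, 0] = {0} → 1 state.
For l_f = 2: m_f ∈ {m_i−1, m_i, m_i+1} ∩ [−2, 2] = {-1, 0, 1} → 3 states.
Total: 4.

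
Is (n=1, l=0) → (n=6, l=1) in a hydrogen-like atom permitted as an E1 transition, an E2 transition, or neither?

Δl = 1 − 0 = +1; l_i + l_f = 1.
E1 (Δl = ±1): satisfied.
E2 (Δl = 0,±2, l_i+l_f ≥ 2): not satisfied.

E1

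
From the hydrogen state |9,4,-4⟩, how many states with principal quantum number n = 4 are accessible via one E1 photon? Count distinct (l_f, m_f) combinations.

E1 requires Δl = ±1, so l_f ∈ {3, 5}; with 0 ≤ l_f ≤ n_f−1 = 3, the allowed l_f values are {3}.
For l_f = 3: m_f ∈ {m_i−1, m_i, m_i+1} ∩ [−3, 3] = {-3} → 1 state.
Total: 1.

1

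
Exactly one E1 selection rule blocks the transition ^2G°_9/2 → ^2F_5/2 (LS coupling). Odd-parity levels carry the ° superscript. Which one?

Initial level: S=1/2, L=4, J=9/2, parity odd. Final level: S=1/2, L=3, J=5/2, parity even.
Parity must change: odd → even — ✓.
ΔS = 0: S: 1/2 → 1/2 — ✓.
ΔL = 0, ±1 (not L=0↔0): L: 4 → 3, ΔL = -1 — ✓.
ΔJ = 0, ±1 (not J=0↔0): J: 9/2 → 5/2, ΔJ = -2 — ✗.

the ΔJ = 0, ±1 rule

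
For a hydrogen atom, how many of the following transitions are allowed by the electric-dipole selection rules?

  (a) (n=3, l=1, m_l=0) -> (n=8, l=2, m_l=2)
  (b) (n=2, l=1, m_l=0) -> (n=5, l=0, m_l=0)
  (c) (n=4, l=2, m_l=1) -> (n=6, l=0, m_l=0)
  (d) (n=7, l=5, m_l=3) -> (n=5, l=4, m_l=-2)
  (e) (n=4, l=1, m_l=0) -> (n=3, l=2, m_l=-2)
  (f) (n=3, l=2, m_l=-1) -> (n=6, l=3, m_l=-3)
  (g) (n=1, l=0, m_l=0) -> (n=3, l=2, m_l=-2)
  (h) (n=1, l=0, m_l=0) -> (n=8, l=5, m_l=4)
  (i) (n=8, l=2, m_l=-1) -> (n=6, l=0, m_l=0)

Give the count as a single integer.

1

(a) forbidden — Δm_l = +2 (E1 requires Δm_l = 0, ±1)
(b) allowed
(c) forbidden — Δl = -2 (E1 requires Δl = ±1)
(d) forbidden — Δm_l = -5 (E1 requires Δm_l = 0, ±1)
(e) forbidden — Δm_l = -2 (E1 requires Δm_l = 0, ±1)
(f) forbidden — Δm_l = -2 (E1 requires Δm_l = 0, ±1)
(g) forbidden — Δl = +2 (E1 requires Δl = ±1); Δm_l = -2 (E1 requires Δm_l = 0, ±1)
(h) forbidden — Δl = +5 (E1 requires Δl = ±1); Δm_l = +4 (E1 requires Δm_l = 0, ±1)
(i) forbidden — Δl = -2 (E1 requires Δl = ±1)
Total allowed: 1 of 9.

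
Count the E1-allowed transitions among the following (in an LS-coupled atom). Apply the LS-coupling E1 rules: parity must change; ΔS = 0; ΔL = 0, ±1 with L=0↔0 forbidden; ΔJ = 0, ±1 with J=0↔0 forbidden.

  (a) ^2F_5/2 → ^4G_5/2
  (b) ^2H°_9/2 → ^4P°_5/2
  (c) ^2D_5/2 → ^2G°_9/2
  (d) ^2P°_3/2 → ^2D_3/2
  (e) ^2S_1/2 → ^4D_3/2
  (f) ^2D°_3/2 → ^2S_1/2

1

(a) forbidden (parity, ΔS fail)
(b) forbidden (parity, ΔS, ΔL, ΔJ fail)
(c) forbidden (ΔL, ΔJ fail)
(d) allowed
(e) forbidden (parity, ΔS, ΔL fail)
(f) forbidden (ΔL fails)
Total allowed: 1 of 6.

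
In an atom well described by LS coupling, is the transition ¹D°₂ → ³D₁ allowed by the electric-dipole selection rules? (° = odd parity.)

Reading off the term symbols: S 0→1, L 2→2, J 2→1, parity odd→even.
Parity must change: odd → even — passes.
ΔS = 0: S: 0 → 1 — fails.
ΔL = 0, ±1 (not L=0↔0): L: 2 → 2, ΔL = +0 — passes.
ΔJ = 0, ±1 (not J=0↔0): J: 2 → 1, ΔJ = -1 — passes.
Rule(s) violated: ΔS.

forbidden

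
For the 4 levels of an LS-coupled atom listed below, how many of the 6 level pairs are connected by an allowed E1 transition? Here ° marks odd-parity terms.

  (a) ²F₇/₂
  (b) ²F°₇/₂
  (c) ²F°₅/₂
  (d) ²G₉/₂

(a)–(b): allowed.
(a)–(c): allowed.
(a)–(d): forbidden (parity).
(b)–(c): forbidden (parity).
(b)–(d): allowed.
(c)–(d): forbidden (ΔJ).
Allowed pairs: 3 of 6.

3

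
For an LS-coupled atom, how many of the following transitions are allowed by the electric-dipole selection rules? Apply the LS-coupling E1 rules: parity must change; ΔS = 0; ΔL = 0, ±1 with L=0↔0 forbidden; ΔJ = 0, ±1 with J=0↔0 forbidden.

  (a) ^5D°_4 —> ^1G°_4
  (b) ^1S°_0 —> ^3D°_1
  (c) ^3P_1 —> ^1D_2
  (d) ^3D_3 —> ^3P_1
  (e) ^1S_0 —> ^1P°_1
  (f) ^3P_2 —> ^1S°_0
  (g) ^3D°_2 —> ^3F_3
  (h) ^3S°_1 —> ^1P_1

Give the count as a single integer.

2

(a) forbidden (parity, ΔS, ΔL fail)
(b) forbidden (parity, ΔS, ΔL fail)
(c) forbidden (parity, ΔS fail)
(d) forbidden (parity, ΔJ fail)
(e) allowed
(f) forbidden (ΔS, ΔJ fail)
(g) allowed
(h) forbidden (ΔS fails)
Total allowed: 2 of 8.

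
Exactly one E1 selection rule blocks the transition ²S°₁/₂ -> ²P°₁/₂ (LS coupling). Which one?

parity

ΔS = 0: S: 1/2 → 1/2 — ok.
ΔL = 0, ±1 (not L=0↔0): L: 0 → 1, ΔL = +1 — ok.
Parity must change: odd → odd — fails.
ΔJ = 0, ±1 (not J=0↔0): J: 1/2 → 1/2, ΔJ = +0 — ok.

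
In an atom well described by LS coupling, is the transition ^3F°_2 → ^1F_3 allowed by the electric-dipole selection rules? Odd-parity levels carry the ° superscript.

forbidden

ΔL = 0, ±1 (not L=0↔0): L: 3 → 3, ΔL = +0 — ✓.
Parity must change: odd → even — ✓.
ΔJ = 0, ±1 (not J=0↔0): J: 2 → 3, ΔJ = +1 — ✓.
ΔS = 0: S: 1 → 0 — ✗.
Rule(s) violated: ΔS.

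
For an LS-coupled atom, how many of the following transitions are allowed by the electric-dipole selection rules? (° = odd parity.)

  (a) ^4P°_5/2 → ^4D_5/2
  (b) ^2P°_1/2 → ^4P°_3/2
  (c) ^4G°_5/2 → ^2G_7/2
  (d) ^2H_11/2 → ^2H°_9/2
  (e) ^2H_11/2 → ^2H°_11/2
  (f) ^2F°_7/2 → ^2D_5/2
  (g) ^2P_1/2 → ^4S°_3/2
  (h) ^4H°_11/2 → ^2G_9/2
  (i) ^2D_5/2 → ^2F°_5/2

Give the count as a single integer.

5

(a) allowed
(b) forbidden (parity, ΔS fail)
(c) forbidden (ΔS fails)
(d) allowed
(e) allowed
(f) allowed
(g) forbidden (ΔS fails)
(h) forbidden (ΔS fails)
(i) allowed
Total allowed: 5 of 9.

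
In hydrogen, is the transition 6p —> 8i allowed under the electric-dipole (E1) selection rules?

forbidden

Initial l = 1, final l = 6, so Δl = +5. E1 requires Δl = ±1: fails.
The transition is electric-dipole forbidden.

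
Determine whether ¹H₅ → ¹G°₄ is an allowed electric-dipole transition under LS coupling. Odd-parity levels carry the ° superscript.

Parity must change: even → odd — ✓.
ΔS = 0: S: 0 → 0 — ✓.
ΔL = 0, ±1 (not L=0↔0): L: 5 → 4, ΔL = -1 — ✓.
ΔJ = 0, ±1 (not J=0↔0): J: 5 → 4, ΔJ = -1 — ✓.
All four E1 rules are satisfied.

allowed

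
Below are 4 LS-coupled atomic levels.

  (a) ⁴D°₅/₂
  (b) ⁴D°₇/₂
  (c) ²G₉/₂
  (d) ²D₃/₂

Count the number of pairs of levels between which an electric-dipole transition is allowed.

0

(a)–(b): forbidden (parity).
(a)–(c): forbidden (ΔS, ΔL, ΔJ).
(a)–(d): forbidden (ΔS).
(b)–(c): forbidden (ΔS, ΔL).
(b)–(d): forbidden (ΔS, ΔJ).
(c)–(d): forbidden (parity, ΔL, ΔJ).
Allowed pairs: 0 of 6.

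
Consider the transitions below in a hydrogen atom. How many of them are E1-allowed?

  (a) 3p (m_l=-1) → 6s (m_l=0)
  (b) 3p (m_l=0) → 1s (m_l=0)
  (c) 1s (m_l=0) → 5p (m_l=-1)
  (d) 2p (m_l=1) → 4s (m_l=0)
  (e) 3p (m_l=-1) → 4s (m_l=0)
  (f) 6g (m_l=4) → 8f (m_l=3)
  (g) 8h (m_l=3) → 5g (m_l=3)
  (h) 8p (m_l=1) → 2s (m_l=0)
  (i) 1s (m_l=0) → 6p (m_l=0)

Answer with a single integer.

(a) allowed
(b) allowed
(c) allowed
(d) allowed
(e) allowed
(f) allowed
(g) allowed
(h) allowed
(i) allowed
Total allowed: 9 of 9.

9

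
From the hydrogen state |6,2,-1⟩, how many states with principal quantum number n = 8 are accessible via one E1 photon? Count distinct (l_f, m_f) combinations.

5

E1 requires Δl = ±1, so l_f ∈ {1, 3}; with 0 ≤ l_f ≤ n_f−1 = 7, the allowed l_f values are {1, 3}.
For l_f = 1: m_f ∈ {m_i−1, m_i, m_i+1} ∩ [−1, 1] = {-1, 0} → 2 states.
For l_f = 3: m_f ∈ {m_i−1, m_i, m_i+1} ∩ [−3, 3] = {-2, -1, 0} → 3 states.
Total: 5.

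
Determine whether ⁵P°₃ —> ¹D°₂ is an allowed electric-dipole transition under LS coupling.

forbidden

Parity must change: odd → odd — violated.
ΔS = 0: S: 2 → 0 — violated.
ΔL = 0, ±1 (not L=0↔0): L: 1 → 2, ΔL = +1 — satisfied.
ΔJ = 0, ±1 (not J=0↔0): J: 3 → 2, ΔJ = -1 — satisfied.
Rule(s) violated: parity, ΔS.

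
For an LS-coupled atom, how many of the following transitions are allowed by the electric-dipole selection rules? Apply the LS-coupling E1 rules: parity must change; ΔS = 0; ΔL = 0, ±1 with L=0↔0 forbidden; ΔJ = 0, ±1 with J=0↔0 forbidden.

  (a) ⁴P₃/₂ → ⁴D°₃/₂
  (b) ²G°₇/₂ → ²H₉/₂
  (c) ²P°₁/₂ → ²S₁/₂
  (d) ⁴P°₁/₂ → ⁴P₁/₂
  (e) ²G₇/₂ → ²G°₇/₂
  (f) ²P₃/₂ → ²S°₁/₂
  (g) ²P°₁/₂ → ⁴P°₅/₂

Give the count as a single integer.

6

(a) allowed
(b) allowed
(c) allowed
(d) allowed
(e) allowed
(f) allowed
(g) forbidden (parity, ΔS, ΔJ fail)
Total allowed: 6 of 7.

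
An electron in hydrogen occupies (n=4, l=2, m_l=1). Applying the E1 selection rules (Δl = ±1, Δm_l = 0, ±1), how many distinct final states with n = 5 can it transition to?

5

E1 requires Δl = ±1, so l_f ∈ {1, 3}; with 0 ≤ l_f ≤ n_f−1 = 4, the allowed l_f values are {1, 3}.
For l_f = 1: m_f ∈ {m_i−1, m_i, m_i+1} ∩ [−1, 1] = {0, 1} → 2 states.
For l_f = 3: m_f ∈ {m_i−1, m_i, m_i+1} ∩ [−3, 3] = {0, 1, 2} → 3 states.
Total: 5.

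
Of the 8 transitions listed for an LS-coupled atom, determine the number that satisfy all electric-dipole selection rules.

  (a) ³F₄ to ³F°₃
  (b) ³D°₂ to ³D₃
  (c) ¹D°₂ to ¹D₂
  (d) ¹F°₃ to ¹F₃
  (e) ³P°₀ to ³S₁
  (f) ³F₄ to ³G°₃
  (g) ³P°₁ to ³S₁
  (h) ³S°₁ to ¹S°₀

(a) allowed
(b) allowed
(c) allowed
(d) allowed
(e) allowed
(f) allowed
(g) allowed
(h) forbidden (parity, ΔS, ΔL fail)
Total allowed: 7 of 8.

7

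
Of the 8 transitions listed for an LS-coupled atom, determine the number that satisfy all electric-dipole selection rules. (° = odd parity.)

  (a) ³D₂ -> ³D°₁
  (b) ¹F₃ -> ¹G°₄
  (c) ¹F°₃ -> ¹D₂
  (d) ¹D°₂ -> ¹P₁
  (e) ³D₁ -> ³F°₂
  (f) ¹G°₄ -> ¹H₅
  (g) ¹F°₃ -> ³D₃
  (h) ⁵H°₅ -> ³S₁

(a) allowed
(b) allowed
(c) allowed
(d) allowed
(e) allowed
(f) allowed
(g) forbidden (ΔS fails)
(h) forbidden (ΔS, ΔL, ΔJ fail)
Total allowed: 6 of 8.

6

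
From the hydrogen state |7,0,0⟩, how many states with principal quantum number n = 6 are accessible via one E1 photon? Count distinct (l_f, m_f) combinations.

E1 requires Δl = ±1, so l_f ∈ {-1, 1}; with 0 ≤ l_f ≤ n_f−1 = 5, the allowed l_f values are {1}.
For l_f = 1: m_f ∈ {m_i−1, m_i, m_i+1} ∩ [−1, 1] = {-1, 0, 1} → 3 states.
Total: 3.

3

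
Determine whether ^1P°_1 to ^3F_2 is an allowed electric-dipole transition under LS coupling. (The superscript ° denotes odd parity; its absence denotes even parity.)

Initial level: S=0, L=1, J=1, parity odd. Final level: S=1, L=3, J=2, parity even.
Parity must change: odd → even — satisfied.
ΔS = 0: S: 0 → 1 — violated.
ΔL = 0, ±1 (not L=0↔0): L: 1 → 3, ΔL = +2 — violated.
ΔJ = 0, ±1 (not J=0↔0): J: 1 → 2, ΔJ = +1 — satisfied.
Rule(s) violated: ΔS, ΔL.

forbidden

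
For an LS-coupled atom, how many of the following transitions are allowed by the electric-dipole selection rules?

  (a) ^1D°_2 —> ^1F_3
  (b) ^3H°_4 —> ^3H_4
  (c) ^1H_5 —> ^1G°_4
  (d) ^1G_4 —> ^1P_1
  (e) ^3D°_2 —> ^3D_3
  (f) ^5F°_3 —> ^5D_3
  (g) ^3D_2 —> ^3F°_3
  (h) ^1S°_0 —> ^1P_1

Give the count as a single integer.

7

(a) allowed
(b) allowed
(c) allowed
(d) forbidden (parity, ΔL, ΔJ fail)
(e) allowed
(f) allowed
(g) allowed
(h) allowed
Total allowed: 7 of 8.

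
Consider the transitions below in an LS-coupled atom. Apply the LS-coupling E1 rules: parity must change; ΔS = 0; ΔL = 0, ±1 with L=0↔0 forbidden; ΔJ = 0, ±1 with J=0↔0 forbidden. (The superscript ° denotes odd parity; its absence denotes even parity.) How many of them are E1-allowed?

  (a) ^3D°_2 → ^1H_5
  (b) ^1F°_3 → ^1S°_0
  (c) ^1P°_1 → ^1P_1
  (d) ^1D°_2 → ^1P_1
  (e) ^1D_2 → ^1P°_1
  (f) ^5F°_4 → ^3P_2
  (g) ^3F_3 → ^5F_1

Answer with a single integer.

3

(a) forbidden (ΔS, ΔL, ΔJ fail)
(b) forbidden (parity, ΔL, ΔJ fail)
(c) allowed
(d) allowed
(e) allowed
(f) forbidden (ΔS, ΔL, ΔJ fail)
(g) forbidden (parity, ΔS, ΔJ fail)
Total allowed: 3 of 7.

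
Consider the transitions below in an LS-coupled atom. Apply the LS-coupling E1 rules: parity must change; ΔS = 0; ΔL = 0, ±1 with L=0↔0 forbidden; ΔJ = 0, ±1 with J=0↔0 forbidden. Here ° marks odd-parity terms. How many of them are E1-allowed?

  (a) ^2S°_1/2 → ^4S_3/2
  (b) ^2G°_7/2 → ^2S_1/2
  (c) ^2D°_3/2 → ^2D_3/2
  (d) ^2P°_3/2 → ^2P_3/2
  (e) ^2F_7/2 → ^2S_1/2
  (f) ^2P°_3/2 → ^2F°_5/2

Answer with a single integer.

(a) forbidden (ΔS, ΔL fail)
(b) forbidden (ΔL, ΔJ fail)
(c) allowed
(d) allowed
(e) forbidden (parity, ΔL, ΔJ fail)
(f) forbidden (parity, ΔL fail)
Total allowed: 2 of 6.

2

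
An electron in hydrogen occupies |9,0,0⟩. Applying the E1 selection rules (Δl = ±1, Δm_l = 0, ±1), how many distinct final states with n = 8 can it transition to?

E1 requires Δl = ±1, so l_f ∈ {-1, 1}; with 0 ≤ l_f ≤ n_f−1 = 7, the allowed l_f values are {1}.
For l_f = 1: m_f ∈ {m_i−1, m_i, m_i+1} ∩ [−1, 1] = {-1, 0, 1} → 3 states.
Total: 3.

3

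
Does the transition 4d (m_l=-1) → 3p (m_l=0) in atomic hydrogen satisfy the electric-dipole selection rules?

allowed

Δl = 1 − 2 = -1; the E1 rule Δl = ±1 is passes.
Δm_l = 0 − (-1) = +1. E1 requires Δm_l = 0, ±1: passes.
All E1 selection rules are satisfied.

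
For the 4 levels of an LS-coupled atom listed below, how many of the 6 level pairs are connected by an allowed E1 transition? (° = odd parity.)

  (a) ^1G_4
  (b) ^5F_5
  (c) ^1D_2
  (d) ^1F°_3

2

(a)–(b): forbidden (parity, ΔS).
(a)–(c): forbidden (parity, ΔL, ΔJ).
(a)–(d): allowed.
(b)–(c): forbidden (parity, ΔS, ΔJ).
(b)–(d): forbidden (ΔS, ΔJ).
(c)–(d): allowed.
Allowed pairs: 2 of 6.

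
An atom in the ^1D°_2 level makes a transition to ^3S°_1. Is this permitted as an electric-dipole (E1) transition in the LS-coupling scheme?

Parity must change: odd → odd — violated.
ΔS = 0: S: 0 → 1 — violated.
ΔL = 0, ±1 (not L=0↔0): L: 2 → 0, ΔL = -2 — violated.
ΔJ = 0, ±1 (not J=0↔0): J: 2 → 1, ΔJ = -1 — satisfied.
Rule(s) violated: parity, ΔS, ΔL.

forbidden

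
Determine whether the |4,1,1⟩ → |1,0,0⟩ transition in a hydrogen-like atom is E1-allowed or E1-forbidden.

Initial l = 1, final l = 0, so Δl = -1. E1 requires Δl = ±1: satisfied.
Δm_l = 0 − (1) = -1. E1 requires Δm_l = 0, ±1: satisfied.
All E1 selection rules are satisfied.

allowed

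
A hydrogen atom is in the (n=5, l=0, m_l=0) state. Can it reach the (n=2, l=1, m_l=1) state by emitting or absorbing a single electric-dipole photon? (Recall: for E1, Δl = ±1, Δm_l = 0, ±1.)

l: 0 → 1 (Δl = +1). Δl = ±1 satisfied.
m_l: 0 → 1 (Δm_l = +1). |Δm_l| ≤ 1 satisfied.
All E1 selection rules are satisfied.

allowed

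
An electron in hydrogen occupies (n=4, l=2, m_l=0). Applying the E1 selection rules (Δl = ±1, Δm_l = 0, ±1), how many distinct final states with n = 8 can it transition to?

E1 requires Δl = ±1, so l_f ∈ {1, 3}; with 0 ≤ l_f ≤ n_f−1 = 7, the allowed l_f values are {1, 3}.
For l_f = 1: m_f ∈ {m_i−1, m_i, m_i+1} ∩ [−1, 1] = {-1, 0, 1} → 3 states.
For l_f = 3: m_f ∈ {m_i−1, m_i, m_i+1} ∩ [−3, 3] = {-1, 0, 1} → 3 states.
Total: 6.

6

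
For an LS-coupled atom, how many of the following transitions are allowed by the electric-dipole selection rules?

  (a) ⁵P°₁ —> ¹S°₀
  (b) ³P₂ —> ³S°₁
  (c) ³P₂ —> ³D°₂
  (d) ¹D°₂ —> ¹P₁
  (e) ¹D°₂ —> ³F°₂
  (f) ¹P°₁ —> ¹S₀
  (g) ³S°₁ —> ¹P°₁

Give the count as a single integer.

4

(a) forbidden (parity, ΔS fail)
(b) allowed
(c) allowed
(d) allowed
(e) forbidden (parity, ΔS fail)
(f) allowed
(g) forbidden (parity, ΔS fail)
Total allowed: 4 of 7.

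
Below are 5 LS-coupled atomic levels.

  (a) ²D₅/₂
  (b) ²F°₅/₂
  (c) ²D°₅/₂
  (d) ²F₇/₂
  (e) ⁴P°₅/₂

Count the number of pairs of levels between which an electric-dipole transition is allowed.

4

(a)–(b): allowed.
(a)–(c): allowed.
(a)–(d): forbidden (parity).
(a)–(e): forbidden (ΔS).
(b)–(c): forbidden (parity).
(b)–(d): allowed.
(b)–(e): forbidden (parity, ΔS, ΔL).
(c)–(d): allowed.
(c)–(e): forbidden (parity, ΔS).
(d)–(e): forbidden (ΔS, ΔL).
Allowed pairs: 4 of 10.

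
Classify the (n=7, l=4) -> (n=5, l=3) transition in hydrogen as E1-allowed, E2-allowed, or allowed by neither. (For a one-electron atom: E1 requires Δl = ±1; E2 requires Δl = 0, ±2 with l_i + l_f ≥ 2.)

E1

Δl = 3 − 4 = -1; l_i + l_f = 7.
E1 (Δl = ±1): satisfied.
E2 (Δl = 0,±2, l_i+l_f ≥ 2): not satisfied.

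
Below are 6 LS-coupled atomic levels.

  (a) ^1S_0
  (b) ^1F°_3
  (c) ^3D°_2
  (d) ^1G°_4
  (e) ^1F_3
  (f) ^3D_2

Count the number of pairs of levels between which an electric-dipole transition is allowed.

3

(a)–(b): forbidden (ΔL, ΔJ).
(a)–(c): forbidden (ΔS, ΔL, ΔJ).
(a)–(d): forbidden (ΔL, ΔJ).
(a)–(e): forbidden (parity, ΔL, ΔJ).
(a)–(f): forbidden (parity, ΔS, ΔL, ΔJ).
(b)–(c): forbidden (parity, ΔS).
(b)–(d): forbidden (parity).
(b)–(e): allowed.
(b)–(f): forbidden (ΔS).
(c)–(d): forbidden (parity, ΔS, ΔL, ΔJ).
(c)–(e): forbidden (ΔS).
(c)–(f): allowed.
(d)–(e): allowed.
(d)–(f): forbidden (ΔS, ΔL, ΔJ).
(e)–(f): forbidden (parity, ΔS).
Allowed pairs: 3 of 15.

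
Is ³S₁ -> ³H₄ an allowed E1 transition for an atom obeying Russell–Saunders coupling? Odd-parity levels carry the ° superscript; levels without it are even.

forbidden

ΔJ = 0, ±1 (not J=0↔0): J: 1 → 4, ΔJ = +3 — fails.
ΔL = 0, ±1 (not L=0↔0): L: 0 → 5, ΔL = +5 — fails.
ΔS = 0: S: 1 → 1 — passes.
Parity must change: even → even — fails.
Rule(s) violated: parity, ΔL, ΔJ.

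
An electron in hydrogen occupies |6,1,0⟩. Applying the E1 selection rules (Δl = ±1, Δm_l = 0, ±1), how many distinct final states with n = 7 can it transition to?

E1 requires Δl = ±1, so l_f ∈ {0, 2}; with 0 ≤ l_f ≤ n_f−1 = 6, the allowed l_f values are {0, 2}.
For l_f = 0: m_f ∈ {m_i−1, m_i, m_i+1} ∩ [−0, 0] = {0} → 1 state.
For l_f = 2: m_f ∈ {m_i−1, m_i, m_i+1} ∩ [−2, 2] = {-1, 0, 1} → 3 states.
Total: 4.

4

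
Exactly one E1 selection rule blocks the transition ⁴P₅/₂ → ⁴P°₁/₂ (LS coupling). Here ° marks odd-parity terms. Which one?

Initial level: S=3/2, L=1, J=5/2, parity even. Final level: S=3/2, L=1, J=1/2, parity odd.
Parity must change: even → odd — passes.
ΔS = 0: S: 3/2 → 3/2 — passes.
ΔL = 0, ±1 (not L=0↔0): L: 1 → 1, ΔL = +0 — passes.
ΔJ = 0, ±1 (not J=0↔0): J: 5/2 → 1/2, ΔJ = -2 — fails.

the ΔJ = 0, ±1 rule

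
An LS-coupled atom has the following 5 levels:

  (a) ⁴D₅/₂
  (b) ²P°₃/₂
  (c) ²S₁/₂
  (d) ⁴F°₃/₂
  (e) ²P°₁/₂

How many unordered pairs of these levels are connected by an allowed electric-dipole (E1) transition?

(a)–(b): forbidden (ΔS).
(a)–(c): forbidden (parity, ΔS, ΔL, ΔJ).
(a)–(d): allowed.
(a)–(e): forbidden (ΔS, ΔJ).
(b)–(c): allowed.
(b)–(d): forbidden (parity, ΔS, ΔL).
(b)–(e): forbidden (parity).
(c)–(d): forbidden (ΔS, ΔL).
(c)–(e): allowed.
(d)–(e): forbidden (parity, ΔS, ΔL).
Allowed pairs: 3 of 10.

3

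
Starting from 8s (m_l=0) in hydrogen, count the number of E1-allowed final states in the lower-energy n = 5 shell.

E1 requires Δl = ±1, so l_f ∈ {-1, 1}; with 0 ≤ l_f ≤ n_f−1 = 4, the allowed l_f values are {1}.
For l_f = 1: m_f ∈ {m_i−1, m_i, m_i+1} ∩ [−1, 1] = {-1, 0, 1} → 3 states.
Total: 3.

3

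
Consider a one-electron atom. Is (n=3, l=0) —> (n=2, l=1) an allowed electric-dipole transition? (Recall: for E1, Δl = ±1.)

Δl = 1 − 0 = +1; the E1 rule Δl = ±1 is ok.
All E1 selection rules are satisfied.

allowed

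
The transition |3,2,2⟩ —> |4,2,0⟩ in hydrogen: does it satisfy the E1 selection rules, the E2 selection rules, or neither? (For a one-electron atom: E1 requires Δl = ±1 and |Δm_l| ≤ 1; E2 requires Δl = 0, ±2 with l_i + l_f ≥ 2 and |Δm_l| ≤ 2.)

E2

Δl = 2 − 2 = +0; l_i + l_f = 4.
Δm_l = -2.
E1 (Δl = ±1, |Δm_l| ≤ 1): not satisfied.
E2 (Δl = 0,±2, l_i+l_f ≥ 2, |Δm_l| ≤ 2): satisfied.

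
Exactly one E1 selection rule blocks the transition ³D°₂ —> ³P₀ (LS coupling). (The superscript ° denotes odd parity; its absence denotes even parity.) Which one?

Initial level: S=1, L=2, J=2, parity odd. Final level: S=1, L=1, J=0, parity even.
Parity must change: odd → even — satisfied.
ΔS = 0: S: 1 → 1 — satisfied.
ΔL = 0, ±1 (not L=0↔0): L: 2 → 1, ΔL = -1 — satisfied.
ΔJ = 0, ±1 (not J=0↔0): J: 2 → 0, ΔJ = -2 — violated.

the ΔJ = 0, ±1 rule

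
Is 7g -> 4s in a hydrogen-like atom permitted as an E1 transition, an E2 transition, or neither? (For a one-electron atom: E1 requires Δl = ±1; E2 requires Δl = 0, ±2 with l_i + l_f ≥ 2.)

Δl = 0 − 4 = -4; l_i + l_f = 4.
E1 (Δl = ±1): not satisfied.
E2 (Δl = 0,±2, l_i+l_f ≥ 2): not satisfied.

neither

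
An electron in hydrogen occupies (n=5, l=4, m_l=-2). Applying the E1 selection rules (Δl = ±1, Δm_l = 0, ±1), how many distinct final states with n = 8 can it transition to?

6

E1 requires Δl = ±1, so l_f ∈ {3, 5}; with 0 ≤ l_f ≤ n_f−1 = 7, the allowed l_f values are {3, 5}.
For l_f = 3: m_f ∈ {m_i−1, m_i, m_i+1} ∩ [−3, 3] = {-3, -2, -1} → 3 states.
For l_f = 5: m_f ∈ {m_i−1, m_i, m_i+1} ∩ [−5, 5] = {-3, -2, -1} → 3 states.
Total: 6.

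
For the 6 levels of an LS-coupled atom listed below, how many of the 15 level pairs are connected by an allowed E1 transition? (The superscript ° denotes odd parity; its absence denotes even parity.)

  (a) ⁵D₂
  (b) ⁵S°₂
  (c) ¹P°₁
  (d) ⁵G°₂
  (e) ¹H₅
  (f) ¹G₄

0

(a)–(b): forbidden (ΔL).
(a)–(c): forbidden (ΔS).
(a)–(d): forbidden (ΔL).
(a)–(e): forbidden (parity, ΔS, ΔL, ΔJ).
(a)–(f): forbidden (parity, ΔS, ΔL, ΔJ).
(b)–(c): forbidden (parity, ΔS).
(b)–(d): forbidden (parity, ΔL).
(b)–(e): forbidden (ΔS, ΔL, ΔJ).
(b)–(f): forbidden (ΔS, ΔL, ΔJ).
(c)–(d): forbidden (parity, ΔS, ΔL).
(c)–(e): forbidden (ΔL, ΔJ).
(c)–(f): forbidden (ΔL, ΔJ).
(d)–(e): forbidden (ΔS, ΔJ).
(d)–(f): forbidden (ΔS, ΔJ).
(e)–(f): forbidden (parity).
Allowed pairs: 0 of 15.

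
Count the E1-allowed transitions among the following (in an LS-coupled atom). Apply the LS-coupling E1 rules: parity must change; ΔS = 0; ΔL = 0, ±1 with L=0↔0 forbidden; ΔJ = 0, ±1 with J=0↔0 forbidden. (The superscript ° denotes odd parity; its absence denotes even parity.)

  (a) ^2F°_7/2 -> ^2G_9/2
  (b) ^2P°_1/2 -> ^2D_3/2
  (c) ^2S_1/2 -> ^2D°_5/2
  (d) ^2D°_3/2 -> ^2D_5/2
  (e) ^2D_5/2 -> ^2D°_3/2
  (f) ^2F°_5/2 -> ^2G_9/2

(a) allowed
(b) allowed
(c) forbidden (ΔL, ΔJ fail)
(d) allowed
(e) allowed
(f) forbidden (ΔJ fails)
Total allowed: 4 of 6.

4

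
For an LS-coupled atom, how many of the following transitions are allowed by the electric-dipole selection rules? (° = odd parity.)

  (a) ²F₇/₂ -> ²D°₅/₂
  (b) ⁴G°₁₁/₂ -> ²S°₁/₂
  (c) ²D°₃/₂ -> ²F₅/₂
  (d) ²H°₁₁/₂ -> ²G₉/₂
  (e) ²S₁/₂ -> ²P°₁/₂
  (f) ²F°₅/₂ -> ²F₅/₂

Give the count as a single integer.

(a) allowed
(b) forbidden (parity, ΔS, ΔL, ΔJ fail)
(c) allowed
(d) allowed
(e) allowed
(f) allowed
Total allowed: 5 of 6.

5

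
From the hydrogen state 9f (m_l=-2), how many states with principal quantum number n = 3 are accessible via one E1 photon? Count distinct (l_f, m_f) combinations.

E1 requires Δl = ±1, so l_f ∈ {2, 4}; with 0 ≤ l_f ≤ n_f−1 = 2, the allowed l_f values are {2}.
For l_f = 2: m_f ∈ {m_i−1, m_i, m_i+1} ∩ [−2, 2] = {-2, -1} → 2 states.
Total: 2.

2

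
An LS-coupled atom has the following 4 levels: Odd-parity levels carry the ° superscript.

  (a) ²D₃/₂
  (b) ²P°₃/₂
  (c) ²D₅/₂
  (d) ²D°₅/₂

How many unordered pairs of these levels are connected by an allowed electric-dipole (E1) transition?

(a)–(b): allowed.
(a)–(c): forbidden (parity).
(a)–(d): allowed.
(b)–(c): allowed.
(b)–(d): forbidden (parity).
(c)–(d): allowed.
Allowed pairs: 4 of 6.

4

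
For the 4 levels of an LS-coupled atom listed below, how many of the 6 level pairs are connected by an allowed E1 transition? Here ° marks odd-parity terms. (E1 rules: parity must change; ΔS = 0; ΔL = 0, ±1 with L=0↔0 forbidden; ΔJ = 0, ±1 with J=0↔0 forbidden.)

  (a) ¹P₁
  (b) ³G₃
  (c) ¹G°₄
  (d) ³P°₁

0

(a)–(b): forbidden (parity, ΔS, ΔL, ΔJ).
(a)–(c): forbidden (ΔL, ΔJ).
(a)–(d): forbidden (ΔS).
(b)–(c): forbidden (ΔS).
(b)–(d): forbidden (ΔL, ΔJ).
(c)–(d): forbidden (parity, ΔS, ΔL, ΔJ).
Allowed pairs: 0 of 6.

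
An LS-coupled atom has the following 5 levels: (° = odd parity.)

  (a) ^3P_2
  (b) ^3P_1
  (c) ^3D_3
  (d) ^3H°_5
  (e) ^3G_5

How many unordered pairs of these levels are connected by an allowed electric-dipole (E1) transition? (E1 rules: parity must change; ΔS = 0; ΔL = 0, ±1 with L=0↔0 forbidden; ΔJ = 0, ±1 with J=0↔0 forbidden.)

(a)–(b): forbidden (parity).
(a)–(c): forbidden (parity).
(a)–(d): forbidden (ΔL, ΔJ).
(a)–(e): forbidden (parity, ΔL, ΔJ).
(b)–(c): forbidden (parity, ΔJ).
(b)–(d): forbidden (ΔL, ΔJ).
(b)–(e): forbidden (parity, ΔL, ΔJ).
(c)–(d): forbidden (ΔL, ΔJ).
(c)–(e): forbidden (parity, ΔL, ΔJ).
(d)–(e): allowed.
Allowed pairs: 1 of 10.

1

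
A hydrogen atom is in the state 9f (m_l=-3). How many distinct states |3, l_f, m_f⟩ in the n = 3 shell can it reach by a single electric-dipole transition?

E1 requires Δl = ±1, so l_f ∈ {2, 4}; with 0 ≤ l_f ≤ n_f−1 = 2, the allowed l_f values are {2}.
For l_f = 2: m_f ∈ {m_i−1, m_i, m_i+1} ∩ [−2, 2] = {-2} → 1 state.
Total: 1.

1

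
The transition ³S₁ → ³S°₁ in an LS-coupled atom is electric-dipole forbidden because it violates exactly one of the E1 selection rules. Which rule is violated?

the L=0 ↔ L=0 exclusion

Initial level: S=1, L=0, J=1, parity even. Final level: S=1, L=0, J=1, parity odd.
Parity must change: even → odd — satisfied.
ΔS = 0: S: 1 → 1 — satisfied.
ΔL = 0, ±1 (not L=0↔0): L: 0 → 0, ΔL = +0 — violated.
ΔJ = 0, ±1 (not J=0↔0): J: 1 → 1, ΔJ = +0 — satisfied.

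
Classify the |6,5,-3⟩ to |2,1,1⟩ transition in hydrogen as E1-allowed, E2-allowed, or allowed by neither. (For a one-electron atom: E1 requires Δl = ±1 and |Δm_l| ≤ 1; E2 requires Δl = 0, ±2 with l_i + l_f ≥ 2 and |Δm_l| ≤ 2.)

Δl = 1 − 5 = -4; l_i + l_f = 6.
Δm_l = +4.
E1 (Δl = ±1, |Δm_l| ≤ 1): not satisfied.
E2 (Δl = 0,±2, l_i+l_f ≥ 2, |Δm_l| ≤ 2): not satisfied.

neither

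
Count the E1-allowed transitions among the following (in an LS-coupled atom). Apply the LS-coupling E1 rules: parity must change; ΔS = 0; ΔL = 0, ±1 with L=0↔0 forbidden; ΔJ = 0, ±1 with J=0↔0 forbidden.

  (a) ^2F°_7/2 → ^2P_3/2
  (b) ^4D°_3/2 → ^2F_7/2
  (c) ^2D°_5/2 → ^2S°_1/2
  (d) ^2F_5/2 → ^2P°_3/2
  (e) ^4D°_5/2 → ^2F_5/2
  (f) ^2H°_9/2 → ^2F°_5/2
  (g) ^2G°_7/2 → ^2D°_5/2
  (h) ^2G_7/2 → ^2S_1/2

(a) forbidden (ΔL, ΔJ fail)
(b) forbidden (ΔS, ΔJ fail)
(c) forbidden (parity, ΔL, ΔJ fail)
(d) forbidden (ΔL fails)
(e) forbidden (ΔS fails)
(f) forbidden (parity, ΔL, ΔJ fail)
(g) forbidden (parity, ΔL fail)
(h) forbidden (parity, ΔL, ΔJ fail)
Total allowed: 0 of 8.

0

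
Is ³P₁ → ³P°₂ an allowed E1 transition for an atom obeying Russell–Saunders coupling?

Reading off the term symbols: S 1→1, L 1→1, J 1→2, parity even→odd.
Parity must change: even → odd — ✓.
ΔS = 0: S: 1 → 1 — ✓.
ΔL = 0, ±1 (not L=0↔0): L: 1 → 1, ΔL = +0 — ✓.
ΔJ = 0, ±1 (not J=0↔0): J: 1 → 2, ΔJ = +1 — ✓.
All four E1 rules are satisfied.

allowed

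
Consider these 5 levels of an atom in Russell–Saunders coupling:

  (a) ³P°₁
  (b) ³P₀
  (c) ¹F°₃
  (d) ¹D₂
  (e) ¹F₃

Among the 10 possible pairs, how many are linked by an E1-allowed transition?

(a)–(b): allowed.
(a)–(c): forbidden (parity, ΔS, ΔL, ΔJ).
(a)–(d): forbidden (ΔS).
(a)–(e): forbidden (ΔS, ΔL, ΔJ).
(b)–(c): forbidden (ΔS, ΔL, ΔJ).
(b)–(d): forbidden (parity, ΔS, ΔJ).
(b)–(e): forbidden (parity, ΔS, ΔL, ΔJ).
(c)–(d): allowed.
(c)–(e): allowed.
(d)–(e): forbidden (parity).
Allowed pairs: 3 of 10.

3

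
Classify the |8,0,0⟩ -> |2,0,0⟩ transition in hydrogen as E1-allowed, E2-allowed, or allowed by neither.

neither

Δl = 0 − 0 = +0; l_i + l_f = 0.
Δm_l = +0.
E1 (Δl = ±1, |Δm_l| ≤ 1): not satisfied.
E2 (Δl = 0,±2, l_i+l_f ≥ 2, |Δm_l| ≤ 2): not satisfied.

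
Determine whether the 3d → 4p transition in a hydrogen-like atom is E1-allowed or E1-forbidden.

allowed

Δl = 1 − 2 = -1; the E1 rule Δl = ±1 is ok.
All E1 selection rules are satisfied.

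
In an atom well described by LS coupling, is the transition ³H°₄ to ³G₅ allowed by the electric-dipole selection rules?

allowed

Initial level: S=1, L=5, J=4, parity odd. Final level: S=1, L=4, J=5, parity even.
Parity must change: odd → even — satisfied.
ΔS = 0: S: 1 → 1 — satisfied.
ΔL = 0, ±1 (not L=0↔0): L: 5 → 4, ΔL = -1 — satisfied.
ΔJ = 0, ±1 (not J=0↔0): J: 4 → 5, ΔJ = +1 — satisfied.
All four E1 rules are satisfied.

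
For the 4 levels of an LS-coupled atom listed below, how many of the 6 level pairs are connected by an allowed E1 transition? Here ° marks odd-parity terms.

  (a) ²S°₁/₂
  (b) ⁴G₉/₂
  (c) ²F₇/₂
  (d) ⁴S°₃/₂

(a)–(b): forbidden (ΔS, ΔL, ΔJ).
(a)–(c): forbidden (ΔL, ΔJ).
(a)–(d): forbidden (parity, ΔS, ΔL).
(b)–(c): forbidden (parity, ΔS).
(b)–(d): forbidden (ΔL, ΔJ).
(c)–(d): forbidden (ΔS, ΔL, ΔJ).
Allowed pairs: 0 of 6.

0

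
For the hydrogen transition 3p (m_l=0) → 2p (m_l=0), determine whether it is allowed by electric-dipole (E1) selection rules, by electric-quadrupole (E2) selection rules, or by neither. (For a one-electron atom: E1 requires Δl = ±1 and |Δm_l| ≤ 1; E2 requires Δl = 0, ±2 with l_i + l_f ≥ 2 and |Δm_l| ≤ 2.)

E2

Δl = 1 − 1 = +0; l_i + l_f = 2.
Δm_l = +0.
E1 (Δl = ±1, |Δm_l| ≤ 1): not satisfied.
E2 (Δl = 0,±2, l_i+l_f ≥ 2, |Δm_l| ≤ 2): satisfied.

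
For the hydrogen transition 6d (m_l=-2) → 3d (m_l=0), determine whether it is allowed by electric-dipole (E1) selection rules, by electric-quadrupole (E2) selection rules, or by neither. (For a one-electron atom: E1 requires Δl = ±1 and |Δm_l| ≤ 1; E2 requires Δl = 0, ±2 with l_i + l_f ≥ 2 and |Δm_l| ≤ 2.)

E2

Δl = 2 − 2 = +0; l_i + l_f = 4.
Δm_l = +2.
E1 (Δl = ±1, |Δm_l| ≤ 1): not satisfied.
E2 (Δl = 0,±2, l_i+l_f ≥ 2, |Δm_l| ≤ 2): satisfied.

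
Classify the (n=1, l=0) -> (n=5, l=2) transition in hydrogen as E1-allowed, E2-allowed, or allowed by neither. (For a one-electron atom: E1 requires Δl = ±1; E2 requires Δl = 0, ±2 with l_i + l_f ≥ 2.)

Δl = 2 − 0 = +2; l_i + l_f = 2.
E1 (Δl = ±1): not satisfied.
E2 (Δl = 0,±2, l_i+l_f ≥ 2): satisfied.

E2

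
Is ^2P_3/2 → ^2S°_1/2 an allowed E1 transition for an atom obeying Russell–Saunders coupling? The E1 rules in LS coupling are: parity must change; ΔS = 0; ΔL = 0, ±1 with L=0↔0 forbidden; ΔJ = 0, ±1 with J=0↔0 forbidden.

Parity must change: even → odd — ok.
ΔS = 0: S: 1/2 → 1/2 — ok.
ΔL = 0, ±1 (not L=0↔0): L: 1 → 0, ΔL = -1 — ok.
ΔJ = 0, ±1 (not J=0↔0): J: 3/2 → 1/2, ΔJ = -1 — ok.
All four E1 rules are satisfied.

allowed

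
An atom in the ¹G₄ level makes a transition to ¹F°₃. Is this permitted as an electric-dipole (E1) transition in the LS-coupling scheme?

Reading off the term symbols: S 0→0, L 4→3, J 4→3, parity even→odd.
ΔS = 0: S: 0 → 0 — passes.
Parity must change: even → odd — passes.
ΔJ = 0, ±1 (not J=0↔0): J: 4 → 3, ΔJ = -1 — passes.
ΔL = 0, ±1 (not L=0↔0): L: 4 → 3, ΔL = -1 — passes.
All four E1 rules are satisfied.

allowed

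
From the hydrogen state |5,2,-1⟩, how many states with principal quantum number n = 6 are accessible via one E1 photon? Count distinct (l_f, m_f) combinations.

5

E1 requires Δl = ±1, so l_f ∈ {1, 3}; with 0 ≤ l_f ≤ n_f−1 = 5, the allowed l_f values are {1, 3}.
For l_f = 1: m_f ∈ {m_i−1, m_i, m_i+1} ∩ [−1, 1] = {-1, 0} → 2 states.
For l_f = 3: m_f ∈ {m_i−1, m_i, m_i+1} ∩ [−3, 3] = {-2, -1, 0} → 3 states.
Total: 5.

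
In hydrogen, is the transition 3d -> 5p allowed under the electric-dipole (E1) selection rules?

l: 2 → 1 (Δl = -1). Δl = ±1 ✓.
All E1 selection rules are satisfied.

allowed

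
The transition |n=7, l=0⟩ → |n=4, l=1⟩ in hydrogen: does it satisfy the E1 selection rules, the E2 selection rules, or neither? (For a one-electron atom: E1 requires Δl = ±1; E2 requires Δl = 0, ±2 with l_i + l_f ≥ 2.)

Δl = 1 − 0 = +1; l_i + l_f = 1.
E1 (Δl = ±1): satisfied.
E2 (Δl = 0,±2, l_i+l_f ≥ 2): not satisfied.

E1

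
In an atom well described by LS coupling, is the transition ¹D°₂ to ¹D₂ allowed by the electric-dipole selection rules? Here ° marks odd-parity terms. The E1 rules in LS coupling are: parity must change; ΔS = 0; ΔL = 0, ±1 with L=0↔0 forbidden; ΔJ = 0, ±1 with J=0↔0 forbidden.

allowed

Reading off the term symbols: S 0→0, L 2→2, J 2→2, parity odd→even.
Parity must change: odd → even — satisfied.
ΔS = 0: S: 0 → 0 — satisfied.
ΔJ = 0, ±1 (not J=0↔0): J: 2 → 2, ΔJ = +0 — satisfied.
ΔL = 0, ±1 (not L=0↔0): L: 2 → 2, ΔL = +0 — satisfied.
All four E1 rules are satisfied.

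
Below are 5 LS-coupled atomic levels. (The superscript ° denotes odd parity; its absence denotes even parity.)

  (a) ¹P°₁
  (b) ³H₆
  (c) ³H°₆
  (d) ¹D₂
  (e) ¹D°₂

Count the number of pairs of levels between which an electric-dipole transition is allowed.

(a)–(b): forbidden (ΔS, ΔL, ΔJ).
(a)–(c): forbidden (parity, ΔS, ΔL, ΔJ).
(a)–(d): allowed.
(a)–(e): forbidden (parity).
(b)–(c): allowed.
(b)–(d): forbidden (parity, ΔS, ΔL, ΔJ).
(b)–(e): forbidden (ΔS, ΔL, ΔJ).
(c)–(d): forbidden (ΔS, ΔL, ΔJ).
(c)–(e): forbidden (parity, ΔS, ΔL, ΔJ).
(d)–(e): allowed.
Allowed pairs: 3 of 10.

3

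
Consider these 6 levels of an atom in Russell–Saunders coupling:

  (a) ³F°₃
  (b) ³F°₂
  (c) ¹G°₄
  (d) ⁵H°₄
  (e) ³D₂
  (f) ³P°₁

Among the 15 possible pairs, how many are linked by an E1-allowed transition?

3

(a)–(b): forbidden (parity).
(a)–(c): forbidden (parity, ΔS).
(a)–(d): forbidden (parity, ΔS, ΔL).
(a)–(e): allowed.
(a)–(f): forbidden (parity, ΔL, ΔJ).
(b)–(c): forbidden (parity, ΔS, ΔJ).
(b)–(d): forbidden (parity, ΔS, ΔL, ΔJ).
(b)–(e): allowed.
(b)–(f): forbidden (parity, ΔL).
(c)–(d): forbidden (parity, ΔS).
(c)–(e): forbidden (ΔS, ΔL, ΔJ).
(c)–(f): forbidden (parity, ΔS, ΔL, ΔJ).
(d)–(e): forbidden (ΔS, ΔL, ΔJ).
(d)–(f): forbidden (parity, ΔS, ΔL, ΔJ).
(e)–(f): allowed.
Allowed pairs: 3 of 15.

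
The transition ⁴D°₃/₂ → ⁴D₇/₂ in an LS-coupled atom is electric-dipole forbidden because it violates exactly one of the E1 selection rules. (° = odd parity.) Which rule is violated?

Reading off the term symbols: S 3/2→3/2, L 2→2, J 3/2→7/2, parity odd→even.
ΔL = 0, ±1 (not L=0↔0): L: 2 → 2, ΔL = +0 — satisfied.
Parity must change: odd → even — satisfied.
ΔS = 0: S: 3/2 → 3/2 — satisfied.
ΔJ = 0, ±1 (not J=0↔0): J: 3/2 → 7/2, ΔJ = +2 — violated.

the ΔJ = 0, ±1 rule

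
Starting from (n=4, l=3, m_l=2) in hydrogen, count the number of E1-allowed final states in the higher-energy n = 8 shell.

5

E1 requires Δl = ±1, so l_f ∈ {2, 4}; with 0 ≤ l_f ≤ n_f−1 = 7, the allowed l_f values are {2, 4}.
For l_f = 2: m_f ∈ {m_i−1, m_i, m_i+1} ∩ [−2, 2] = {1, 2} → 2 states.
For l_f = 4: m_f ∈ {m_i−1, m_i, m_i+1} ∩ [−4, 4] = {1, 2, 3} → 3 states.
Total: 5.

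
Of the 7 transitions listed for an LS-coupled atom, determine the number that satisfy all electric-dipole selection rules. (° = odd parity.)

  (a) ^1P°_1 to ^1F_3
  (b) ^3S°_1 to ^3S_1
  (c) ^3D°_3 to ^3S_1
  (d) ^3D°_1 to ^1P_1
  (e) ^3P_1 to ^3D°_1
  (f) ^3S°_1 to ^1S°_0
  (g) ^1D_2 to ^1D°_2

(a) forbidden (ΔL, ΔJ fail)
(b) forbidden (ΔL fails)
(c) forbidden (ΔL, ΔJ fail)
(d) forbidden (ΔS fails)
(e) allowed
(f) forbidden (parity, ΔS, ΔL fail)
(g) allowed
Total allowed: 2 of 7.

2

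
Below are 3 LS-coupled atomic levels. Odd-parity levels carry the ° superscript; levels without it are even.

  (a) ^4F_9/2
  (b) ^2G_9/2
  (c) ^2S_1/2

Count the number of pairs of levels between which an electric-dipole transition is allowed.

0

(a)–(b): forbidden (parity, ΔS).
(a)–(c): forbidden (parity, ΔS, ΔL, ΔJ).
(b)–(c): forbidden (parity, ΔL, ΔJ).
Allowed pairs: 0 of 3.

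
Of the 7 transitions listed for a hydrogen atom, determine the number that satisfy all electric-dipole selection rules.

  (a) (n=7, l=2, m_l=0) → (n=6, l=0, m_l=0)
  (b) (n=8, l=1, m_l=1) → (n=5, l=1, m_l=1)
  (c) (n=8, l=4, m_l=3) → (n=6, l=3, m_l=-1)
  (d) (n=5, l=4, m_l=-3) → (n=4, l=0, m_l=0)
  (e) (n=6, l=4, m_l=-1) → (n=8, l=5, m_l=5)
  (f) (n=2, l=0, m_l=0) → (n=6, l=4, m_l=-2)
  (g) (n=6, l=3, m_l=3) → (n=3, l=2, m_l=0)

0

(a) forbidden — Δl = -2 (E1 requires Δl = ±1)
(b) forbidden — Δl = +0 (E1 requires Δl = ±1)
(c) forbidden — Δm_l = -4 (E1 requires Δm_l = 0, ±1)
(d) forbidden — Δl = -4 (E1 requires Δl = ±1); Δm_l = +3 (E1 requires Δm_l = 0, ±1)
(e) forbidden — Δm_l = +6 (E1 requires Δm_l = 0, ±1)
(f) forbidden — Δl = +4 (E1 requires Δl = ±1); Δm_l = -2 (E1 requires Δm_l = 0, ±1)
(g) forbidden — Δm_l = -3 (E1 requires Δm_l = 0, ±1)
Total allowed: 0 of 7.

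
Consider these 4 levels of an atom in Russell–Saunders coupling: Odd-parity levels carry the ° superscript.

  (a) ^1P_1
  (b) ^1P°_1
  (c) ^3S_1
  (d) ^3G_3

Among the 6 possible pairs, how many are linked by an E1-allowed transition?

1

(a)–(b): allowed.
(a)–(c): forbidden (parity, ΔS).
(a)–(d): forbidden (parity, ΔS, ΔL, ΔJ).
(b)–(c): forbidden (ΔS).
(b)–(d): forbidden (ΔS, ΔL, ΔJ).
(c)–(d): forbidden (parity, ΔL, ΔJ).
Allowed pairs: 1 of 6.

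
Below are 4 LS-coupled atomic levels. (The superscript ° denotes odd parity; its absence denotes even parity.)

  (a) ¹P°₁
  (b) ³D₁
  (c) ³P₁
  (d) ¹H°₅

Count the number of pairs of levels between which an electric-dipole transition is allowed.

(a)–(b): forbidden (ΔS).
(a)–(c): forbidden (ΔS).
(a)–(d): forbidden (parity, ΔL, ΔJ).
(b)–(c): forbidden (parity).
(b)–(d): forbidden (ΔS, ΔL, ΔJ).
(c)–(d): forbidden (ΔS, ΔL, ΔJ).
Allowed pairs: 0 of 6.

0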